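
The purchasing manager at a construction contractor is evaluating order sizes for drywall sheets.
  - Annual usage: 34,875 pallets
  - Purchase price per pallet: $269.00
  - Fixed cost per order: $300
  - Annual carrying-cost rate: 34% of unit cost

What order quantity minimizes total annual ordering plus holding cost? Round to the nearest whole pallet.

Carrying cost H = $269 × 34% = $91.4600/pallet/yr
Optimal lot size Q* = (2 × 34,875 × $300 / $91.46)^½ ≈ 478.32

478 pallets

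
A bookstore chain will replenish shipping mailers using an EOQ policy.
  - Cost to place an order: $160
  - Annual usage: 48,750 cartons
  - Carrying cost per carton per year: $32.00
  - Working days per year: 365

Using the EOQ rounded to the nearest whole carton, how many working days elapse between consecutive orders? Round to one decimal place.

EOQ = √(2DS/H) = √(2 × 48,750 × 160 / 32)
    = √(487,500.00) ≈ 698.21 → Q = 698 cartons
Cycle time = (working days × Q)/D = (365 × 698) / 48,750 = 5.226 days

5.2 days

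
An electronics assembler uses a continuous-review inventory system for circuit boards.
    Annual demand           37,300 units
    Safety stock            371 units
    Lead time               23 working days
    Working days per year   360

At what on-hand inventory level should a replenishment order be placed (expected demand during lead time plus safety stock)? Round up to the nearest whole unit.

2,755 units

Daily demand d = 37,300 / 360 = 103.611 units/day
Demand during lead time = 103.611 × 23 = 2,383.06
Reorder point = 2,383.06 + 371 = 2,754.06 → round up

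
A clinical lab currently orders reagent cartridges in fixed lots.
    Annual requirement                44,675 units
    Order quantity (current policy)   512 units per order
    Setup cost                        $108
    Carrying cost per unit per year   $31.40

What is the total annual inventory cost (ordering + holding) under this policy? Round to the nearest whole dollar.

$17,462

Ordering: D/Q × S = 44,675/512 × $108 = $9,423.63
Holding:  Q/2 × H = 512/2 × $31.4 = $8,038.40
Total = $9,423.63 + $8,038.40 = $17,462.03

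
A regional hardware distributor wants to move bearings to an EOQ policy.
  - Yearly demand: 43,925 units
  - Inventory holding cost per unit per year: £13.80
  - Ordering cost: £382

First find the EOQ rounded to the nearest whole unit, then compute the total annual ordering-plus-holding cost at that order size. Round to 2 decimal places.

£21,519.99

Q* = √(2·D·S / H) = √(2·43,925·382 / 13.8) = √2,431,789.9 ≈ 1,559.42 → Q = 1,559 units
Ordering: D/Q × S = 43,925/1,559 × £382 = £10,762.89
Holding:  Q/2 × H = 1,559/2 × £13.8 = £10,757.10
Total = £10,762.89 + £10,757.10 = £21,519.99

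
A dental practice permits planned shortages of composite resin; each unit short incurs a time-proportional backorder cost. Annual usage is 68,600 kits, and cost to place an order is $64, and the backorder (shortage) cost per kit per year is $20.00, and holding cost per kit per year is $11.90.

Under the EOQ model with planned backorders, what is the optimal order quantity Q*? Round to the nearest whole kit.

Basic EOQ = √(2·68,600·64/11.9) = 859.001
Backorder adjustment √((H+b)/b) = √((11.9+20)/20) = 1.2629
Q* = 859.001 × 1.2629 ≈ 1,084.86

1,085 kits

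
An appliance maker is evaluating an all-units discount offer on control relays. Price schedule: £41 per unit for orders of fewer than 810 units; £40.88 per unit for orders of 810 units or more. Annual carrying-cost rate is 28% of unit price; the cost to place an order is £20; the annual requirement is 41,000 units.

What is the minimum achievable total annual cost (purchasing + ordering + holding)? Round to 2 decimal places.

£1,681,728.14

H₁ = 28%×£41 = £11.4800;  H₂ = 28%×£40.88 = £11.4464
EOQ₁ = √(2×41,000×20/11.4800) = 377.96  (< 810, feasible at tier 1)
EOQ₂ = √(2×41,000×20/11.4464) = 378.52  (< 810 → use Q = 810 at tier-2 price)
TC(tier 1 (EOQ₁), Q≈378.0) = £1,685,339.03
TC(tier 2, Q≈810.0) = £1,681,728.14
Minimum at tier 2: £1,681,728.14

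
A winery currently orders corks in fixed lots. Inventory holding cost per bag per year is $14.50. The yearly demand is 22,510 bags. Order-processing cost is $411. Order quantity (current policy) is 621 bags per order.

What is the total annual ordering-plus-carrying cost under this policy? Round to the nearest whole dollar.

Annual ordering cost = (D/Q)·S = (22,510/621) × 411 = $14,897.92
Annual holding cost  = (Q/2)·H = (621/2) × 14.5 = $4,502.25
Total = $14,897.92 + $4,502.25 = $19,400.17

$19,400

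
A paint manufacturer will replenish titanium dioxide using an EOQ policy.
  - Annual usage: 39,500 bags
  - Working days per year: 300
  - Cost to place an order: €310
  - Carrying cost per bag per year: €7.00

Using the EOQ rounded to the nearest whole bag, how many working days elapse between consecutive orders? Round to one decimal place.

14.2 days

EOQ = √(2DS/H) = √(2 × 39,500 × 310 / 7)
    = √(3,498,571.43) ≈ 1,870.45 → Q = 1,870 bags
Cycle time = (working days × Q)/D = (300 × 1,870) / 39,500 = 14.203 days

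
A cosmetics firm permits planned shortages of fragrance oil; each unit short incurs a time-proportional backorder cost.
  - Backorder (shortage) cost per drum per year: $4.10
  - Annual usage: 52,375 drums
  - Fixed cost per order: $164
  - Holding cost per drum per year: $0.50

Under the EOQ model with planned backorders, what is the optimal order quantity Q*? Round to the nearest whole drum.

Q* = √(2DS/H) · √((H + b)/b)
   = √(2 × 52,375 × 164 / 0.5) · √((0.5 + 4.1) / 4.1)
   = 5,861.570 × 1.0592 ≈ 6,208.70

6,209 drums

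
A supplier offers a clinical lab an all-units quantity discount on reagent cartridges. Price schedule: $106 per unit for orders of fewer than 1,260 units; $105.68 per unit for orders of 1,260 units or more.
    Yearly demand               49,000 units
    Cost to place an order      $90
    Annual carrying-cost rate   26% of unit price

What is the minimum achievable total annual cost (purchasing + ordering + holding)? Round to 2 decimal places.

$5,199,130.38

H₁ = 26%×$106 = $27.5600;  H₂ = 26%×$105.68 = $27.4768
EOQ₁ = √(2×49,000×90/27.5600) = 565.71  (< 1,260, feasible at tier 1)
EOQ₂ = √(2×49,000×90/27.4768) = 566.57  (< 1,260 → use Q = 1,260 at tier-2 price)
TC(tier 1 (EOQ₁), Q≈565.7) = $5,209,591.00
TC(tier 2, Q≈1,260.0) = $5,199,130.38
Minimum at tier 2: $5,199,130.38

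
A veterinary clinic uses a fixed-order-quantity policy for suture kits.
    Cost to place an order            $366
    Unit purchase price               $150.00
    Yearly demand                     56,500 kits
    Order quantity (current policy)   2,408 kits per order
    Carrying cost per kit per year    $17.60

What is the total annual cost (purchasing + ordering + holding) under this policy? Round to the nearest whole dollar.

Ordering: D/Q × S = 56,500/2,408 × $366 = $8,587.62
Holding:  Q/2 × H = 2,408/2 × $17.6 = $21,190.40
Purchase cost = D·C = 56,500 × 150 = $8,475,000.00
Total = $8,587.62 + $21,190.40 + $8,475,000.00 = $8,504,778.02

$8,504,778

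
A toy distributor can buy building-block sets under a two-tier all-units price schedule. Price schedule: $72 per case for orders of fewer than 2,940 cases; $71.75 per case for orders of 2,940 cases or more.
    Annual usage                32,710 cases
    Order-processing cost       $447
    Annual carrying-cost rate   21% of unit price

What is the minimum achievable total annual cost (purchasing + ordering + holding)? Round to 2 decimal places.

H₁ = 21%×$72 = $15.1200;  H₂ = 21%×$71.75 = $15.0675
EOQ₁ = √(2×32,710×447/15.1200) = 1,390.70  (< 2,940, feasible at tier 1)
EOQ₂ = √(2×32,710×447/15.0675) = 1,393.12  (< 2,940 → use Q = 2,940 at tier-2 price)
TC(tier 1 (EOQ₁), Q≈1,390.7) = $2,376,147.37
TC(tier 2, Q≈2,940.0) = $2,374,064.98
Minimum at tier 2: $2,374,064.98

$2,374,064.98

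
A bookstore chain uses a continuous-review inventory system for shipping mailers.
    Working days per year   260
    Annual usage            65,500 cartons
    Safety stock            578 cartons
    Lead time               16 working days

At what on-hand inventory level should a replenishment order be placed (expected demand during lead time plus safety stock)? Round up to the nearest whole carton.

Daily demand d = 65,500 / 260 = 251.923 cartons/day
Demand during lead time = 251.923 × 16 = 4,030.77
Reorder point = 4,030.77 + 578 = 4,608.77 → round up

4,609 cartons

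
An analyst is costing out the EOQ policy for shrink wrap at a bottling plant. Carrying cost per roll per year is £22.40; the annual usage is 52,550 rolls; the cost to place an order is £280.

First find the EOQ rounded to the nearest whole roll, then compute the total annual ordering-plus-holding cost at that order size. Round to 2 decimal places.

EOQ = √(2DS/H) = √(2 × 52,550 × 280 / 22.4)
    = √(1,313,750.00) ≈ 1,146.19 → Q = 1,146 rolls
Orders/yr = 52,550/1,146 = 45.855; ordering cost = 45.855 × £280 = £12,839.44
Average inventory = 1,146/2 = 573; holding cost = 573 × £22.4 = £12,835.20
Total = £12,839.44 + £12,835.20 = £25,674.64

£25,674.64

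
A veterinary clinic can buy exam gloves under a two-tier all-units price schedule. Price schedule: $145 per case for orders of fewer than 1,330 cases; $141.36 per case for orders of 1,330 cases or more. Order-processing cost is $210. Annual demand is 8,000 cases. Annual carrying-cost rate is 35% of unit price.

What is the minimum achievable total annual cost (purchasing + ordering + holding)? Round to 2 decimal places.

H₁ = 35%×$145 = $50.7500;  H₂ = 35%×$141.36 = $49.4760
EOQ₁ = √(2×8,000×210/50.7500) = 257.31  (< 1,330, feasible at tier 1)
EOQ₂ = √(2×8,000×210/49.4760) = 260.60  (< 1,330 → use Q = 1,330 at tier-2 price)
TC(tier 1 (EOQ₁), Q≈257.3) = $1,173,058.33
TC(tier 2, Q≈1,330.0) = $1,165,044.70
Minimum at tier 2: $1,165,044.70

$1,165,044.70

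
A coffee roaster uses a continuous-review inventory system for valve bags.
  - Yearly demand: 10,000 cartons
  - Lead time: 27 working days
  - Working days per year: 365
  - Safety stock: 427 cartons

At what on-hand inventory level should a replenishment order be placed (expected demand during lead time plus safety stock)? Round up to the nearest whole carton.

Daily demand d = 10,000 / 365 = 27.397 cartons/day
Demand during lead time = 27.397 × 27 = 739.73
Reorder point = 739.73 + 427 = 1,166.73 → round up

1,167 cartons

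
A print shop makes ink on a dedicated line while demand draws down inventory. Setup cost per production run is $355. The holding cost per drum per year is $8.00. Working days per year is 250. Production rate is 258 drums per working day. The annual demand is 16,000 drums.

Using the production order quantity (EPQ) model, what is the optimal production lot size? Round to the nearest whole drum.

1,374 drums

Daily demand d = 16,000/250 = 64.000; p = 258; 1 − d/p = 0.75194
EPQ = √(2DS / (H(1 − d/p)))
    = √(2 × 16,000 × 355 / (8 × 0.75194)) ≈ 1,374.21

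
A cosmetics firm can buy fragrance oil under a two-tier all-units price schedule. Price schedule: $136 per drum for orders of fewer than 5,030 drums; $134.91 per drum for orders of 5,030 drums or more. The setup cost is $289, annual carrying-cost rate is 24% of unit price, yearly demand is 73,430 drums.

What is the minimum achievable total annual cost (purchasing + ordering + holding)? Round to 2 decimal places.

$9,992,091.92

H₁ = 24%×$136 = $32.6400;  H₂ = 24%×$134.91 = $32.3784
EOQ₁ = √(2×73,430×289/32.6400) = 1,140.32  (< 5,030, feasible at tier 1)
EOQ₂ = √(2×73,430×289/32.3784) = 1,144.91  (< 5,030 → use Q = 5,030 at tier-2 price)
TC(tier 1 (EOQ₁), Q≈1,140.3) = $10,023,699.95
TC(tier 2, Q≈5,030.0) = $9,992,091.92
Minimum at tier 2: $9,992,091.92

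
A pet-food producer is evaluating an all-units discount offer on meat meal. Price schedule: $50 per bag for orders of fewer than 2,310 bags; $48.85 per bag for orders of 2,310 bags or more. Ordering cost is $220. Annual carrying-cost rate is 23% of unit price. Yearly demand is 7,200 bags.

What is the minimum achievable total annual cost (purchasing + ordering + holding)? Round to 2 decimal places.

H₁ = 23%×$50 = $11.5000;  H₂ = 23%×$48.85 = $11.2355
EOQ₁ = √(2×7,200×220/11.5000) = 524.86  (< 2,310, feasible at tier 1)
EOQ₂ = √(2×7,200×220/11.2355) = 531.00  (< 2,310 → use Q = 2,310 at tier-2 price)
TC(tier 1 (EOQ₁), Q≈524.9) = $366,035.89
TC(tier 2, Q≈2,310.0) = $365,382.72
Minimum at tier 2: $365,382.72

$365,382.72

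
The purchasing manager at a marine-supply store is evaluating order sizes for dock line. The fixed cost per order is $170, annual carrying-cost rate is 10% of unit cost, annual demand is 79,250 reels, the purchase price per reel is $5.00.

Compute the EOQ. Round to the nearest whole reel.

7,341 reels

Holding cost per reel per year: H = 10% × $5 = $0.5000
2DS/H = 2·79,250·170/0.5 = 53,890,000.00
EOQ = √53,890,000.00 ≈ 7,340.98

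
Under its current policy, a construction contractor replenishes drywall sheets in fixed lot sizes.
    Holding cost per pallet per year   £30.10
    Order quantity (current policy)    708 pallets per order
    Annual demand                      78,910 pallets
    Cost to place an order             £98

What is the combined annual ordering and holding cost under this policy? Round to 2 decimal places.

Orders/yr = 78,910/708 = 111.455; ordering cost = 111.455 × £98 = £10,922.57
Average inventory = 708/2 = 354; holding cost = 354 × £30.1 = £10,655.40
Total = £10,922.57 + £10,655.40 = £21,577.97

£21,577.97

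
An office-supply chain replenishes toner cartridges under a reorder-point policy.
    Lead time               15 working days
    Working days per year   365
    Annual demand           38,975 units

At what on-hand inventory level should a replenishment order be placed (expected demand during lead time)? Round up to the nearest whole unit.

1,602 units

Daily demand d = 38,975 / 365 = 106.781 units/day
Demand during lead time = 106.781 × 15 = 1,601.71
Reorder point = 1,601.71 → round up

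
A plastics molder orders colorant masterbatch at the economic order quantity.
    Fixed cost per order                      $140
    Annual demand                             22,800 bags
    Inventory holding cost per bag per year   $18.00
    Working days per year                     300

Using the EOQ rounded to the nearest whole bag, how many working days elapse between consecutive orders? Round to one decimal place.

7.8 days

2DS/H = 2·22,800·140/18 = 354,666.67
EOQ = √354,666.67 ≈ 595.54 → Q = 596 bags
Days between orders = 300 / (D/Q) = 300 / 38.255 ≈ 7.842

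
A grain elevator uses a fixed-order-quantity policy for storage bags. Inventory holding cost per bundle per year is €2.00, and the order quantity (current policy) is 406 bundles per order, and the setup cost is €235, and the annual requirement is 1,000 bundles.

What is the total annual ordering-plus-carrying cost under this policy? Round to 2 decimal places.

Annual ordering cost = (D/Q)·S = (1,000/406) × 235 = €578.82
Annual holding cost  = (Q/2)·H = (406/2) × 2 = €406.00
Total = €578.82 + €406.00 = €984.82

€984.82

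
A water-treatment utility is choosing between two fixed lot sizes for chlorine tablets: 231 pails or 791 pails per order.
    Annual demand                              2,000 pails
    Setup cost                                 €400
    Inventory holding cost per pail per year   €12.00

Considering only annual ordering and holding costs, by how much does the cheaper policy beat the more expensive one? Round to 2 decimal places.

€908.17

For each Q, cost = (D/Q)·S + (Q/2)·H.
TC(231) = (2,000/231)×400 + (231/2)×12 = €4,849.20
TC(791) = (2,000/791)×400 + (791/2)×12 = €5,757.38
Cheaper: Q = 231.  Difference = €908.17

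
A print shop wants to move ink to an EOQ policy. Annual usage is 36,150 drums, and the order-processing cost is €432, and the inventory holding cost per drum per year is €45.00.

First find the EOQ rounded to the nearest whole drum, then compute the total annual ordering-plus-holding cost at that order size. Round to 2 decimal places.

€37,490.16

EOQ = √(2DS/H) = √(2 × 36,150 × 432 / 45)
    = √(694,080.00) ≈ 833.11 → Q = 833 drums
Annual ordering cost = (D/Q)·S = (36,150/833) × 432 = €18,747.66
Annual holding cost  = (Q/2)·H = (833/2) × 45 = €18,742.50
Total = €18,747.66 + €18,742.50 = €37,490.16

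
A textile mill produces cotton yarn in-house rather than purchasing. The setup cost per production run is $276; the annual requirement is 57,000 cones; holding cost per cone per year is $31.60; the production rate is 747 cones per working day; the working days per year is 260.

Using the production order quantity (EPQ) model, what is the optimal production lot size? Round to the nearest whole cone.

Daily demand d = 57,000/260 = 219.231; p = 747; 1 − d/p = 0.70652
EPQ = √(2DS / (H(1 − d/p)))
    = √(2 × 57,000 × 276 / (31.6 × 0.70652)) ≈ 1,187.14

1,187 cones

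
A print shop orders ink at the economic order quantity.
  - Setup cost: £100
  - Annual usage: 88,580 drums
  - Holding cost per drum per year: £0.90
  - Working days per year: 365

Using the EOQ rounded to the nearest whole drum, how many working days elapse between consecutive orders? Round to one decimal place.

18.3 days

Q* = √(2·D·S / H) = √(2·88,580·100 / 0.9) = √19,684,444.4 ≈ 4,436.72 → Q = 4,437 drums
Cycle time = (working days × Q)/D = (365 × 4,437) / 88,580 = 18.283 days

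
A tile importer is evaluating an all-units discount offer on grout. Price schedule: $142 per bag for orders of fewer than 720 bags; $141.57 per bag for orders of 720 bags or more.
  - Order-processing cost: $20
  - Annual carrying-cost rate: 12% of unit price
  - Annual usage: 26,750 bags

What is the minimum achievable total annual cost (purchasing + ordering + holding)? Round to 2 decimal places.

H₁ = 12%×$142 = $17.0400;  H₂ = 12%×$141.57 = $16.9884
EOQ₁ = √(2×26,750×20/17.0400) = 250.59  (< 720, feasible at tier 1)
EOQ₂ = √(2×26,750×20/16.9884) = 250.97  (< 720 → use Q = 720 at tier-2 price)
TC(tier 1 (EOQ₁), Q≈250.6) = $3,802,769.99
TC(tier 2, Q≈720.0) = $3,793,856.38
Minimum at tier 2: $3,793,856.38

$3,793,856.38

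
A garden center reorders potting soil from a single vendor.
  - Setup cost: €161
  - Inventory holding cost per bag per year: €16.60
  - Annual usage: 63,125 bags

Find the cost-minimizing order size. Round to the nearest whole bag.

Q* = √(2·D·S / H) = √(2·63,125·161 / 16.6) = √1,224,472.9 ≈ 1,106.56

1,107 bags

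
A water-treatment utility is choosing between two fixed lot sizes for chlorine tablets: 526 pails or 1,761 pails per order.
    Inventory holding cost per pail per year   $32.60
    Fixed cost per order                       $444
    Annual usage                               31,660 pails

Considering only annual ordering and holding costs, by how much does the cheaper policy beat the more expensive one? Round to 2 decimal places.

$1,388.51

Annual cost at Q: ordering D·S/Q plus holding Q·H/2.
TC(526) = (31,660/526)×444 + (526/2)×32.6 = $35,298.21
TC(1,761) = (31,660/1,761)×444 + (1,761/2)×32.6 = $36,686.72
|ΔTC| = |$35,298.21 − $36,686.72| = $1,388.51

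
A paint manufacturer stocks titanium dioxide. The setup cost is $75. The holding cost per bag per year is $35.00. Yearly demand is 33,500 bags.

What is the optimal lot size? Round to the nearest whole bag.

379 bags

Optimal lot size Q* = (2 × 33,500 × $75 / $35)^½ ≈ 378.91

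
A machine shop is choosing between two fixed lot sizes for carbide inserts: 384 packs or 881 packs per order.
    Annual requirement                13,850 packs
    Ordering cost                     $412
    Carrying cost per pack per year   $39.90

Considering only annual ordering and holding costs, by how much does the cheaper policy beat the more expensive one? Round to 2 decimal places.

For each Q, cost = (D/Q)·S + (Q/2)·H.
TC(384) = (13,850/384)×412 + (384/2)×39.9 = $22,520.70
TC(881) = (13,850/881)×412 + (881/2)×39.9 = $24,052.91
Lots of 384 are cheaper by $1,532.21.

$1,532.21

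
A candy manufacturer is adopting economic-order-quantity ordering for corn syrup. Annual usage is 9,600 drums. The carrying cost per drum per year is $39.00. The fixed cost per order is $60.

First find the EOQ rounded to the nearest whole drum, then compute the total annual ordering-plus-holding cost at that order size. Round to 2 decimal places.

Q* = √(2·D·S / H) = √(2·9,600·60 / 39) = √29,538.5 ≈ 171.87 → Q = 172 drums
Annual ordering cost = (D/Q)·S = (9,600/172) × 60 = $3,348.84
Annual holding cost  = (Q/2)·H = (172/2) × 39 = $3,354.00
Total = $3,348.84 + $3,354.00 = $6,702.84

$6,702.84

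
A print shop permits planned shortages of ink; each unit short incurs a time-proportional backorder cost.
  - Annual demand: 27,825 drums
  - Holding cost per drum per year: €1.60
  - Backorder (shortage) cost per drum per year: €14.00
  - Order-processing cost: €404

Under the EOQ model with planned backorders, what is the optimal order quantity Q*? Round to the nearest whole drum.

3,957 drums

Q* = √(2DS/H) · √((H + b)/b)
   = √(2 × 27,825 × 404 / 1.6) · √((1.6 + 14) / 14)
   = 3,748.550 × 1.0556 ≈ 3,956.96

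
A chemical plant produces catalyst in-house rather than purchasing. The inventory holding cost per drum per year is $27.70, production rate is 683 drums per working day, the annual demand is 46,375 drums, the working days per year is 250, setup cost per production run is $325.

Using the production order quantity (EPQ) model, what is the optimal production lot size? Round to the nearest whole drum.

1,222 drums

Daily demand d = 46,375/250 = 185.500; p = 683; 1 − d/p = 0.72840
EPQ = √(2DS / (H(1 − d/p)))
    = √(2 × 46,375 × 325 / (27.7 × 0.72840)) ≈ 1,222.29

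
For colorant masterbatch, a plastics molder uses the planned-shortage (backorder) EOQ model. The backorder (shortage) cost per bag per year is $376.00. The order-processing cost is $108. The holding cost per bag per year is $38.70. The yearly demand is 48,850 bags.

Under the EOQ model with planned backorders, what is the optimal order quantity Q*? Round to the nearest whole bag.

Basic EOQ = √(2·48,850·108/38.7) = 522.160
Backorder adjustment √((H+b)/b) = √((38.7+376)/376) = 1.0502
Q* = 522.160 × 1.0502 ≈ 548.37

548 bags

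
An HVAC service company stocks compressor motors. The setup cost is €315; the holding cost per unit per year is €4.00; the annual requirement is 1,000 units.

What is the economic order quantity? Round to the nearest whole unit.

Q* = √(2·D·S / H) = √(2·1,000·315 / 4) = √157,500.0 ≈ 396.86

397 units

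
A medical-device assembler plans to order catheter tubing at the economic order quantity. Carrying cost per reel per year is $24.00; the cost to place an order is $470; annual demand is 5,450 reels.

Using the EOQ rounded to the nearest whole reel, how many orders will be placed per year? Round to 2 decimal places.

11.80 orders per year

2DS/H = 2·5,450·470/24 = 213,458.33
EOQ = √213,458.33 ≈ 462.02 → Q = 462
Orders per year = D/Q = 5,450 / 462 = 11.797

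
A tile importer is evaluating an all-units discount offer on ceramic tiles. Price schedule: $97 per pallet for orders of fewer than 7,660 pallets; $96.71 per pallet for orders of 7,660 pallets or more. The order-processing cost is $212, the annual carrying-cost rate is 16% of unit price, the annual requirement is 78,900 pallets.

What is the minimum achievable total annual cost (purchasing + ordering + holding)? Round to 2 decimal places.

$7,676,085.96

H₁ = 16%×$97 = $15.5200;  H₂ = 16%×$96.71 = $15.4736
EOQ₁ = √(2×78,900×212/15.5200) = 1,468.17  (< 7,660, feasible at tier 1)
EOQ₂ = √(2×78,900×212/15.4736) = 1,470.37  (< 7,660 → use Q = 7,660 at tier-2 price)
TC(tier 1 (EOQ₁), Q≈1,468.2) = $7,676,085.96
TC(tier 2, Q≈7,660.0) = $7,691,866.54
Minimum at tier 1 (EOQ₁): $7,676,085.96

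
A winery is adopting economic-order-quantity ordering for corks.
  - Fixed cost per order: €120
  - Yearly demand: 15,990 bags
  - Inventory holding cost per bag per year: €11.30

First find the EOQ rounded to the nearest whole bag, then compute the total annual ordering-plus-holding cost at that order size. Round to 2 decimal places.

€6,585.20

EOQ = √(2DS/H) = √(2 × 15,990 × 120 / 11.3)
    = √(339,610.62) ≈ 582.76 → Q = 583 bags
Annual ordering cost = (D/Q)·S = (15,990/583) × 120 = €3,291.25
Annual holding cost  = (Q/2)·H = (583/2) × 11.3 = €3,293.95
Total = €3,291.25 + €3,293.95 = €6,585.20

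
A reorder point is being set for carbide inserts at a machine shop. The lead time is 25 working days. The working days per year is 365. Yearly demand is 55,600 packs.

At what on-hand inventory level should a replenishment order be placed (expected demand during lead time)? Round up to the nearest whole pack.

3,809 packs

Daily demand d = 55,600 / 365 = 152.329 packs/day
Demand during lead time = 152.329 × 25 = 3,808.22
Reorder point = 3,808.22 → round up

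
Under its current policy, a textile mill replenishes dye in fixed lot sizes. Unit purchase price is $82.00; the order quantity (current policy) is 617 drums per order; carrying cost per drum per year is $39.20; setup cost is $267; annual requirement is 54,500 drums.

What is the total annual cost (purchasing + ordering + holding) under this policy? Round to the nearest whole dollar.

$4,504,677

Ordering: D/Q × S = 54,500/617 × $267 = $23,584.28
Holding:  Q/2 × H = 617/2 × $39.2 = $12,093.20
Purchase cost = D·C = 54,500 × 82 = $4,469,000.00
Total = $23,584.28 + $12,093.20 + $4,469,000.00 = $4,504,677.48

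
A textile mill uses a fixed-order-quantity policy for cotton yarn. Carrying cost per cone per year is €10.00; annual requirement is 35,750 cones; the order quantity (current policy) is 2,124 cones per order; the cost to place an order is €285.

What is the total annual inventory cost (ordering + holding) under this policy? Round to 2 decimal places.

€15,416.96

Orders/yr = 35,750/2,124 = 16.831; ordering cost = 16.831 × €285 = €4,796.96
Average inventory = 2,124/2 = 1062; holding cost = 1062 × €10 = €10,620.00
Total = €4,796.96 + €10,620.00 = €15,416.96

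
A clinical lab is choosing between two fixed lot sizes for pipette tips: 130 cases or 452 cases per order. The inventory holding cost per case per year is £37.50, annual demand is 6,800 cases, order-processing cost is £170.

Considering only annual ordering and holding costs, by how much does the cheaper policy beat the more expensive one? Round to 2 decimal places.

£297.29

TC(Q) = (D/Q)S + (Q/2)H
TC(130) = (6,800/130)×170 + (130/2)×37.5 = £11,329.81
TC(452) = (6,800/452)×170 + (452/2)×37.5 = £11,032.52
|ΔTC| = |£11,329.81 − £11,032.52| = £297.29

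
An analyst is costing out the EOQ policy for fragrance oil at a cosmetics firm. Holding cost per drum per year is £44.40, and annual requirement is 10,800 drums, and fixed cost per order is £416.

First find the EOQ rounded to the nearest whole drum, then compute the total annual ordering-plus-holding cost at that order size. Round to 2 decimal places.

Optimal lot size Q* = (2 × 10,800 × £416 / £44.4)^½ ≈ 449.86 → Q = 450 drums
Ordering: D/Q × S = 10,800/450 × £416 = £9,984.00
Holding:  Q/2 × H = 450/2 × £44.4 = £9,990.00
Total = £9,984.00 + £9,990.00 = £19,974.00

£19,974.00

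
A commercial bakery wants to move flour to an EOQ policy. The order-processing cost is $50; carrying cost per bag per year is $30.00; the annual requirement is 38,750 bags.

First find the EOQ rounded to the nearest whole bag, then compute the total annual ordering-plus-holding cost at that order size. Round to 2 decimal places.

EOQ = √(2DS/H) = √(2 × 38,750 × 50 / 30)
    = √(129,166.67) ≈ 359.40 → Q = 359 bags
Ordering: D/Q × S = 38,750/359 × $50 = $5,396.94
Holding:  Q/2 × H = 359/2 × $30 = $5,385.00
Total = $5,396.94 + $5,385.00 = $10,781.94

$10,781.94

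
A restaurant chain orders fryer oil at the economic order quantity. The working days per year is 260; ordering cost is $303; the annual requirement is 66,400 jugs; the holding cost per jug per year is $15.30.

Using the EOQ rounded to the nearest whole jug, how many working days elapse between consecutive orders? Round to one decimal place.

6.4 days

Optimal lot size Q* = (2 × 66,400 × $303 / $15.3)^½ ≈ 1,621.72 → Q = 1,622 jugs
Days between orders = 260 / (D/Q) = 260 / 40.937 ≈ 6.351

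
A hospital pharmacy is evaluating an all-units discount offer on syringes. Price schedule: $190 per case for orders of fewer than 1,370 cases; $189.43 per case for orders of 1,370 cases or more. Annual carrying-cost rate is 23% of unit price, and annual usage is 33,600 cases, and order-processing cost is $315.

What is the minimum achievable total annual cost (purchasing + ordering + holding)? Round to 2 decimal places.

$6,402,418.24

H₁ = 23%×$190 = $43.7000;  H₂ = 23%×$189.43 = $43.5689
EOQ₁ = √(2×33,600×315/43.7000) = 695.98  (< 1,370, feasible at tier 1)
EOQ₂ = √(2×33,600×315/43.5689) = 697.03  (< 1,370 → use Q = 1,370 at tier-2 price)
TC(tier 1 (EOQ₁), Q≈696.0) = $6,414,414.50
TC(tier 2, Q≈1,370.0) = $6,402,418.24
Minimum at tier 2: $6,402,418.24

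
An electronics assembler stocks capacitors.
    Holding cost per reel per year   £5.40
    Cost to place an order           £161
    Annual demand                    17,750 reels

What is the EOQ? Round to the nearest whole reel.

Q* = √(2·D·S / H) = √(2·17,750·161 / 5.4) = √1,058,425.9 ≈ 1,028.80

1,029 reels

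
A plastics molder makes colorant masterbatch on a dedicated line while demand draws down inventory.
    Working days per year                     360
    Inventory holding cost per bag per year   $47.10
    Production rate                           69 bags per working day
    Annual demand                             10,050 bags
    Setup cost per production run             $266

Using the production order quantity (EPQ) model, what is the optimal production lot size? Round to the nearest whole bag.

437 bags

Daily demand d = 10,050/360 = 27.917; p = 69; 1 − d/p = 0.59541
EPQ = √(2DS / (H(1 − d/p)))
    = √(2 × 10,050 × 266 / (47.1 × 0.59541)) ≈ 436.64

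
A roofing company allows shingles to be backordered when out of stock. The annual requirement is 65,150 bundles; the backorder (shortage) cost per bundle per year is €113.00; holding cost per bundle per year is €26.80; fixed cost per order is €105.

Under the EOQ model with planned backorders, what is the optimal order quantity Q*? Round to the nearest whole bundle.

Basic EOQ = √(2·65,150·105/26.8) = 714.495
Backorder adjustment √((H+b)/b) = √((26.8+113)/113) = 1.1123
Q* = 714.495 × 1.1123 ≈ 794.72

795 bundles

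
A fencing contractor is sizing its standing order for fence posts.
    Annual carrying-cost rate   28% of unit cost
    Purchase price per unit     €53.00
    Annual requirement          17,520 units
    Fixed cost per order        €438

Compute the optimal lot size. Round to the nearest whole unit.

Holding cost per unit per year: H = 28% × €53 = €14.8400
Q* = √(2·D·S / H) = √(2·17,520·438 / 14.84) = √1,034,199.5 ≈ 1,016.96

1,017 units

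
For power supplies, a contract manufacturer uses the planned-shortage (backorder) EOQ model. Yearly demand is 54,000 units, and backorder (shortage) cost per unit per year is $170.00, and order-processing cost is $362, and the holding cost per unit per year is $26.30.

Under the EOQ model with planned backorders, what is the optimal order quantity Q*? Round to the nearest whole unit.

1,310 units

Basic EOQ = √(2·54,000·362/26.3) = 1,219.237
Backorder adjustment √((H+b)/b) = √((26.3+170)/170) = 1.0746
Q* = 1,219.237 × 1.0746 ≈ 1,310.16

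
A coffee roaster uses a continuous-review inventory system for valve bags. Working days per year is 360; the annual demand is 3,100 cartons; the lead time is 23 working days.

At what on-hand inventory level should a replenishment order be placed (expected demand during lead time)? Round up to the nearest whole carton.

Daily demand d = 3,100 / 360 = 8.611 cartons/day
Demand during lead time = 8.611 × 23 = 198.06
Reorder point = 198.06 → round up

199 cartons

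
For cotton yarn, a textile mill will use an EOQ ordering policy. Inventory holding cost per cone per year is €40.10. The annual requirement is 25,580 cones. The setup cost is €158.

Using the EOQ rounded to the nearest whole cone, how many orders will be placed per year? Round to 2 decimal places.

Q* = √(2·D·S / H) = √(2·25,580·158 / 40.1) = √201,578.1 ≈ 448.97 → Q = 449
Orders per year = D/Q = 25,580 / 449 = 56.971

56.97 orders per year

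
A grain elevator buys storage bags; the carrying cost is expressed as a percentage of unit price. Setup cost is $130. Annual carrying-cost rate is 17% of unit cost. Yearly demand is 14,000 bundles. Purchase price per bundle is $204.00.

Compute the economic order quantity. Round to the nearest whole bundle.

324 bundles

H = i·C = 0.17 × $204 = $34.6800 per bundle-year
EOQ = √(2DS/H) = √(2 × 14,000 × 130 / 34.68)
    = √(104,959.63) ≈ 323.97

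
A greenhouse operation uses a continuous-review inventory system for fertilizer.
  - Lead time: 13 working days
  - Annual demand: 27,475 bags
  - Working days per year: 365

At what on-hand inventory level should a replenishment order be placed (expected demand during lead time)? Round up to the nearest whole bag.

Daily demand d = 27,475 / 365 = 75.274 bags/day
Demand during lead time = 75.274 × 13 = 978.56
Reorder point = 978.56 → round up

979 bags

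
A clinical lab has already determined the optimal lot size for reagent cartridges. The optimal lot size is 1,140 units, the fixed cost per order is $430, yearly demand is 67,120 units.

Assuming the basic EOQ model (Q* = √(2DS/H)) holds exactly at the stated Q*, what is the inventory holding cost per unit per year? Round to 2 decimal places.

$44.42

Since Q* = (2DS/H)^½, squaring gives Q*²·H = 2DS.
H = 2DS / Q² = 2 × 67,120 × 430 / 1,140² = 44.4161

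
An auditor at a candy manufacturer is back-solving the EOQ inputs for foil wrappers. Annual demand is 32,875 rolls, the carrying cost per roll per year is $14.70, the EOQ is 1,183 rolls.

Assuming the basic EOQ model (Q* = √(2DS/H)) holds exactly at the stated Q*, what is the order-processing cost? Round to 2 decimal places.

From Q* = √(2DS/H) ⇒ Q*² = 2DS/H.
S = Q²H / (2D) = 1,183² × 14.7 / (2 × 32,875) = 312.8896

$312.89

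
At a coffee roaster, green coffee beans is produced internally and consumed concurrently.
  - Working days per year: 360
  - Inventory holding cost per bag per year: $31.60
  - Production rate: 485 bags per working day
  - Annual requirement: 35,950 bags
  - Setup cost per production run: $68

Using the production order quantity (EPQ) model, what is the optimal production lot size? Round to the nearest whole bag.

Daily demand d = 35,950/360 = 99.861; p = 485; 1 − d/p = 0.79410
EPQ = √(2DS / (H(1 − d/p)))
    = √(2 × 35,950 × 68 / (31.6 × 0.79410)) ≈ 441.41

441 bags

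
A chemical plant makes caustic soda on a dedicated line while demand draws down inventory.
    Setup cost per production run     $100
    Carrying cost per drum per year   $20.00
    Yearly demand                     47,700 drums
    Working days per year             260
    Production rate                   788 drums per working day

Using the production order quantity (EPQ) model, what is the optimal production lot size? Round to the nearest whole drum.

Daily demand d = 47,700/260 = 183.462; p = 788; 1 − d/p = 0.76718
EPQ = √(2DS / (H(1 − d/p)))
    = √(2 × 47,700 × 100 / (20 × 0.76718)) ≈ 788.52

789 drums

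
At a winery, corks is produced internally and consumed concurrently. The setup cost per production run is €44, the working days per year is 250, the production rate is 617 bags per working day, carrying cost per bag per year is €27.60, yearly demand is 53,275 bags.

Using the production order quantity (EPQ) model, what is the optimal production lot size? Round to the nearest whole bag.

d = 53,275/250 = 213.1000 bags/day;  effective holding cost H(1 − d/p) = 27.6·(1 − 213.1000/617) = 18.06749
Q* = √(2DS / H_eff) = √(2·53,275·44 / 18.06749) ≈ 509.39

509 bags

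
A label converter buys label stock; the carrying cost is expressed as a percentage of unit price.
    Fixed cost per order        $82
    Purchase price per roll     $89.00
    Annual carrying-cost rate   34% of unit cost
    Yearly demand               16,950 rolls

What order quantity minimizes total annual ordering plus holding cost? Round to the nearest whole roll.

H = i·C = 0.34 × $89 = $30.2600 per roll-year
EOQ = √(2DS/H) = √(2 × 16,950 × 82 / 30.26)
    = √(91,863.85) ≈ 303.09

303 rolls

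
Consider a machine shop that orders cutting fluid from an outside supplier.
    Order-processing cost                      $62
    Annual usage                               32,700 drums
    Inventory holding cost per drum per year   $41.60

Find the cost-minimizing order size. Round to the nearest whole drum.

312 drums

2DS/H = 2·32,700·62/41.6 = 97,471.15
EOQ = √97,471.15 ≈ 312.20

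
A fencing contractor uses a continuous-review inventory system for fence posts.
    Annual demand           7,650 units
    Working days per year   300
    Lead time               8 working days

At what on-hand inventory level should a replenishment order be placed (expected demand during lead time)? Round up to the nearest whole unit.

204 units

Daily demand d = 7,650 / 300 = 25.500 units/day
Demand during lead time = 25.500 × 8 = 204.00
Reorder point = 204.00 → round up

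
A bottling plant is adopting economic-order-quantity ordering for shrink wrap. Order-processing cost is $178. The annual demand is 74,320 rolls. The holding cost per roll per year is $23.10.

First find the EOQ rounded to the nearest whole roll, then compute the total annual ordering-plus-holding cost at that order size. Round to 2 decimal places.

Optimal lot size Q* = (2 × 74,320 × $178 / $23.1)^½ ≈ 1,070.22 → Q = 1,070 rolls
Orders/yr = 74,320/1,070 = 69.458; ordering cost = 69.458 × $178 = $12,363.51
Average inventory = 1,070/2 = 535; holding cost = 535 × $23.1 = $12,358.50
Total = $12,363.51 + $12,358.50 = $24,722.01

$24,722.01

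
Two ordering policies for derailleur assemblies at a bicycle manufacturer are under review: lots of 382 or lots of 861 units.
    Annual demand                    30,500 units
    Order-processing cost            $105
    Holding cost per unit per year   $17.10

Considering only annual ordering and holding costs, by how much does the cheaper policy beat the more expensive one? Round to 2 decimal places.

$568.55

Annual cost at Q: ordering D·S/Q plus holding Q·H/2.
TC(382) = (30,500/382)×105 + (382/2)×17.1 = $11,649.61
TC(861) = (30,500/861)×105 + (861/2)×17.1 = $11,081.06
|ΔTC| = |$11,649.61 − $11,081.06| = $568.55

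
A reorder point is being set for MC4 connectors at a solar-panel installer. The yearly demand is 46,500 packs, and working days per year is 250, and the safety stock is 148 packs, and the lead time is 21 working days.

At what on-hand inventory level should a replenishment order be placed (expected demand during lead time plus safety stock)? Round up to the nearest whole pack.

Daily demand d = 46,500 / 250 = 186.000 packs/day
Demand during lead time = 186.000 × 21 = 3,906.00
Reorder point = 3,906.00 + 148 = 4,054.00 → round up

4,054 packs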